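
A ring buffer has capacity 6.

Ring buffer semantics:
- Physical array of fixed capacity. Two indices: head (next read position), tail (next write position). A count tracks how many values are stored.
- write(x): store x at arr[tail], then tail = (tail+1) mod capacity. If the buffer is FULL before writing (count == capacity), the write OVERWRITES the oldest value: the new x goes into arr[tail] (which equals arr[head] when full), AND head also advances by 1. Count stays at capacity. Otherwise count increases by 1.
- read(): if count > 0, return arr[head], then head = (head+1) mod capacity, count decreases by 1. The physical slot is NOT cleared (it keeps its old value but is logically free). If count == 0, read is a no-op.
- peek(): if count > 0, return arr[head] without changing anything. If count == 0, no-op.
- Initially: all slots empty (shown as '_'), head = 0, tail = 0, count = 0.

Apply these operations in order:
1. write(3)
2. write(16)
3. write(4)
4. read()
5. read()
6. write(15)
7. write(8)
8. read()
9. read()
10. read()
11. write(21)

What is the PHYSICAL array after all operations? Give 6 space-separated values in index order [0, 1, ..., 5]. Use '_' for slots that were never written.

Answer: 3 16 4 15 8 21

Derivation:
After op 1 (write(3)): arr=[3 _ _ _ _ _] head=0 tail=1 count=1
After op 2 (write(16)): arr=[3 16 _ _ _ _] head=0 tail=2 count=2
After op 3 (write(4)): arr=[3 16 4 _ _ _] head=0 tail=3 count=3
After op 4 (read()): arr=[3 16 4 _ _ _] head=1 tail=3 count=2
After op 5 (read()): arr=[3 16 4 _ _ _] head=2 tail=3 count=1
After op 6 (write(15)): arr=[3 16 4 15 _ _] head=2 tail=4 count=2
After op 7 (write(8)): arr=[3 16 4 15 8 _] head=2 tail=5 count=3
After op 8 (read()): arr=[3 16 4 15 8 _] head=3 tail=5 count=2
After op 9 (read()): arr=[3 16 4 15 8 _] head=4 tail=5 count=1
After op 10 (read()): arr=[3 16 4 15 8 _] head=5 tail=5 count=0
After op 11 (write(21)): arr=[3 16 4 15 8 21] head=5 tail=0 count=1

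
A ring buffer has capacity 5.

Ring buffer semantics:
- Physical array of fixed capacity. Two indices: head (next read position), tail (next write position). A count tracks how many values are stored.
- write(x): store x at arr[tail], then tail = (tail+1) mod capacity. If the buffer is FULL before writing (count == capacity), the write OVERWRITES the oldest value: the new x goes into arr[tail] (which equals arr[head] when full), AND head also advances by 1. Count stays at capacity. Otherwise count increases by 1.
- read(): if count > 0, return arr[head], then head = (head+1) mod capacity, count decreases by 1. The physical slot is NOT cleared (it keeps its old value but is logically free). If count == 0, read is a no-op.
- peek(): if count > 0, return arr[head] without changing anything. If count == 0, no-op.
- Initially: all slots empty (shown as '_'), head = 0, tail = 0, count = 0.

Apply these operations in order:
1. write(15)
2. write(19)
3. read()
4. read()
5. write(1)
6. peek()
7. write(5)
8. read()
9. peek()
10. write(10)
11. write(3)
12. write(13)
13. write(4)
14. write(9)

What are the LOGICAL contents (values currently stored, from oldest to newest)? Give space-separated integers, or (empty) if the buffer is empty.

Answer: 10 3 13 4 9

Derivation:
After op 1 (write(15)): arr=[15 _ _ _ _] head=0 tail=1 count=1
After op 2 (write(19)): arr=[15 19 _ _ _] head=0 tail=2 count=2
After op 3 (read()): arr=[15 19 _ _ _] head=1 tail=2 count=1
After op 4 (read()): arr=[15 19 _ _ _] head=2 tail=2 count=0
After op 5 (write(1)): arr=[15 19 1 _ _] head=2 tail=3 count=1
After op 6 (peek()): arr=[15 19 1 _ _] head=2 tail=3 count=1
After op 7 (write(5)): arr=[15 19 1 5 _] head=2 tail=4 count=2
After op 8 (read()): arr=[15 19 1 5 _] head=3 tail=4 count=1
After op 9 (peek()): arr=[15 19 1 5 _] head=3 tail=4 count=1
After op 10 (write(10)): arr=[15 19 1 5 10] head=3 tail=0 count=2
After op 11 (write(3)): arr=[3 19 1 5 10] head=3 tail=1 count=3
After op 12 (write(13)): arr=[3 13 1 5 10] head=3 tail=2 count=4
After op 13 (write(4)): arr=[3 13 4 5 10] head=3 tail=3 count=5
After op 14 (write(9)): arr=[3 13 4 9 10] head=4 tail=4 count=5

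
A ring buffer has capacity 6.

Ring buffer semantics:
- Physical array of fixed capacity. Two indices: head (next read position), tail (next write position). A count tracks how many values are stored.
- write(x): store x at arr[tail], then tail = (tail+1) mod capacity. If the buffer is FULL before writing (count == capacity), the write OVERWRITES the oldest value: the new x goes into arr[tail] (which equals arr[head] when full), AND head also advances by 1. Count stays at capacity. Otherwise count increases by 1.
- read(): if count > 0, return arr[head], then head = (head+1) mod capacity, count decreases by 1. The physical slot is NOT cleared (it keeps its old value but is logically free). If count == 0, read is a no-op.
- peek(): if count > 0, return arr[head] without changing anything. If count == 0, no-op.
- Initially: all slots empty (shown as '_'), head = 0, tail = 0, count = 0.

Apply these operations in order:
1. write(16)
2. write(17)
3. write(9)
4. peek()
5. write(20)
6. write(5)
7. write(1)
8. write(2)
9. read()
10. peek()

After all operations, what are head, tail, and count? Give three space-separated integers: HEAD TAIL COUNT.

After op 1 (write(16)): arr=[16 _ _ _ _ _] head=0 tail=1 count=1
After op 2 (write(17)): arr=[16 17 _ _ _ _] head=0 tail=2 count=2
After op 3 (write(9)): arr=[16 17 9 _ _ _] head=0 tail=3 count=3
After op 4 (peek()): arr=[16 17 9 _ _ _] head=0 tail=3 count=3
After op 5 (write(20)): arr=[16 17 9 20 _ _] head=0 tail=4 count=4
After op 6 (write(5)): arr=[16 17 9 20 5 _] head=0 tail=5 count=5
After op 7 (write(1)): arr=[16 17 9 20 5 1] head=0 tail=0 count=6
After op 8 (write(2)): arr=[2 17 9 20 5 1] head=1 tail=1 count=6
After op 9 (read()): arr=[2 17 9 20 5 1] head=2 tail=1 count=5
After op 10 (peek()): arr=[2 17 9 20 5 1] head=2 tail=1 count=5

Answer: 2 1 5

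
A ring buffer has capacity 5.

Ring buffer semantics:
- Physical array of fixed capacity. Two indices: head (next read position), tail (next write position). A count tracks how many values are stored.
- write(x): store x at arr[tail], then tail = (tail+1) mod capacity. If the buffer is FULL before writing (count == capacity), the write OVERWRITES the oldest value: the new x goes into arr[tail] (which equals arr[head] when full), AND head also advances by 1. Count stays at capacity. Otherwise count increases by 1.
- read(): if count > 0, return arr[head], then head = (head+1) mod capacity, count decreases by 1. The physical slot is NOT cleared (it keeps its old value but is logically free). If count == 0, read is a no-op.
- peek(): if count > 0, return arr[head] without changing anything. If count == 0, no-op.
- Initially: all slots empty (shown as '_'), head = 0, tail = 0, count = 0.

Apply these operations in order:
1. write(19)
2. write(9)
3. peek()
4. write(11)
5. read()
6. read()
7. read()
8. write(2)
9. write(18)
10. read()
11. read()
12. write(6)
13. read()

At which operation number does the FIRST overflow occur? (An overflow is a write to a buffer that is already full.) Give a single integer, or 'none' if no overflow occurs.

After op 1 (write(19)): arr=[19 _ _ _ _] head=0 tail=1 count=1
After op 2 (write(9)): arr=[19 9 _ _ _] head=0 tail=2 count=2
After op 3 (peek()): arr=[19 9 _ _ _] head=0 tail=2 count=2
After op 4 (write(11)): arr=[19 9 11 _ _] head=0 tail=3 count=3
After op 5 (read()): arr=[19 9 11 _ _] head=1 tail=3 count=2
After op 6 (read()): arr=[19 9 11 _ _] head=2 tail=3 count=1
After op 7 (read()): arr=[19 9 11 _ _] head=3 tail=3 count=0
After op 8 (write(2)): arr=[19 9 11 2 _] head=3 tail=4 count=1
After op 9 (write(18)): arr=[19 9 11 2 18] head=3 tail=0 count=2
After op 10 (read()): arr=[19 9 11 2 18] head=4 tail=0 count=1
After op 11 (read()): arr=[19 9 11 2 18] head=0 tail=0 count=0
After op 12 (write(6)): arr=[6 9 11 2 18] head=0 tail=1 count=1
After op 13 (read()): arr=[6 9 11 2 18] head=1 tail=1 count=0

Answer: none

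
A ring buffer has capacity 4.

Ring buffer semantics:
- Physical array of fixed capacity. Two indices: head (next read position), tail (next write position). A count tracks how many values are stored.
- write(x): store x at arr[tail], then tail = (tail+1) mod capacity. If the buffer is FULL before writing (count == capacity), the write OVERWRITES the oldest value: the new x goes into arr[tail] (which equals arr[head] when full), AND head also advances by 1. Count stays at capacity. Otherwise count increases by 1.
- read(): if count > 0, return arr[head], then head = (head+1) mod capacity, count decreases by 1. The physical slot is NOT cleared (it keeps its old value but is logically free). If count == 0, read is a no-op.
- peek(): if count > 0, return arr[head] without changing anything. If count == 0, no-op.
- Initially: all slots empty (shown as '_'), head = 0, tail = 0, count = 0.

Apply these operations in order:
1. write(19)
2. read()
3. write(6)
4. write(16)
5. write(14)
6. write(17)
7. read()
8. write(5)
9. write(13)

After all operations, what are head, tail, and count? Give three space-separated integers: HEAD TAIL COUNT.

After op 1 (write(19)): arr=[19 _ _ _] head=0 tail=1 count=1
After op 2 (read()): arr=[19 _ _ _] head=1 tail=1 count=0
After op 3 (write(6)): arr=[19 6 _ _] head=1 tail=2 count=1
After op 4 (write(16)): arr=[19 6 16 _] head=1 tail=3 count=2
After op 5 (write(14)): arr=[19 6 16 14] head=1 tail=0 count=3
After op 6 (write(17)): arr=[17 6 16 14] head=1 tail=1 count=4
After op 7 (read()): arr=[17 6 16 14] head=2 tail=1 count=3
After op 8 (write(5)): arr=[17 5 16 14] head=2 tail=2 count=4
After op 9 (write(13)): arr=[17 5 13 14] head=3 tail=3 count=4

Answer: 3 3 4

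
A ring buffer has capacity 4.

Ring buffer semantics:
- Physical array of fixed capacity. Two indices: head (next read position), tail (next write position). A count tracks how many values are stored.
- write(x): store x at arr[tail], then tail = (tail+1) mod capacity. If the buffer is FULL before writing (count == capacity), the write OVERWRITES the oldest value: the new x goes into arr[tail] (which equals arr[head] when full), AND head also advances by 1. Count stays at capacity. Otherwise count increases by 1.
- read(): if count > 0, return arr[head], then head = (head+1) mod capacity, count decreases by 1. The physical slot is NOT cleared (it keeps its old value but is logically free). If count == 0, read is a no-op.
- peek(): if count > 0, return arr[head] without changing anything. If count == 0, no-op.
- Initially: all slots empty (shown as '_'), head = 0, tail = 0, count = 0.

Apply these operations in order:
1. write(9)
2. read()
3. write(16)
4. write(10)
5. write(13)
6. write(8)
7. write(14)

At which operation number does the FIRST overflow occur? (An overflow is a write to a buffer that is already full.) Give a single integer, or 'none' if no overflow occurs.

After op 1 (write(9)): arr=[9 _ _ _] head=0 tail=1 count=1
After op 2 (read()): arr=[9 _ _ _] head=1 tail=1 count=0
After op 3 (write(16)): arr=[9 16 _ _] head=1 tail=2 count=1
After op 4 (write(10)): arr=[9 16 10 _] head=1 tail=3 count=2
After op 5 (write(13)): arr=[9 16 10 13] head=1 tail=0 count=3
After op 6 (write(8)): arr=[8 16 10 13] head=1 tail=1 count=4
After op 7 (write(14)): arr=[8 14 10 13] head=2 tail=2 count=4

Answer: 7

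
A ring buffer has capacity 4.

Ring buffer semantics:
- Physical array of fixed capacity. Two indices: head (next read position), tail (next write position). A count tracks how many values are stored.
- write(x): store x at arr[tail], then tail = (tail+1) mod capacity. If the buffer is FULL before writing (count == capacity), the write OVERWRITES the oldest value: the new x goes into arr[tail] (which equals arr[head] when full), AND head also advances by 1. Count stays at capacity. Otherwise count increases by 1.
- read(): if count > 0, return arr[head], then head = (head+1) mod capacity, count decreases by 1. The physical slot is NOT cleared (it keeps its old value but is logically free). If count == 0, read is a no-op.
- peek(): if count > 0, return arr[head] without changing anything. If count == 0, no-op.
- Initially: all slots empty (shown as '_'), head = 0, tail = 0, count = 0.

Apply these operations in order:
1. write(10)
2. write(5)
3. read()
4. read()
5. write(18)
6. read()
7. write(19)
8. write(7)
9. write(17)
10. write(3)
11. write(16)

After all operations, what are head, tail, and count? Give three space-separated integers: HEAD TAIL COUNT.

After op 1 (write(10)): arr=[10 _ _ _] head=0 tail=1 count=1
After op 2 (write(5)): arr=[10 5 _ _] head=0 tail=2 count=2
After op 3 (read()): arr=[10 5 _ _] head=1 tail=2 count=1
After op 4 (read()): arr=[10 5 _ _] head=2 tail=2 count=0
After op 5 (write(18)): arr=[10 5 18 _] head=2 tail=3 count=1
After op 6 (read()): arr=[10 5 18 _] head=3 tail=3 count=0
After op 7 (write(19)): arr=[10 5 18 19] head=3 tail=0 count=1
After op 8 (write(7)): arr=[7 5 18 19] head=3 tail=1 count=2
After op 9 (write(17)): arr=[7 17 18 19] head=3 tail=2 count=3
After op 10 (write(3)): arr=[7 17 3 19] head=3 tail=3 count=4
After op 11 (write(16)): arr=[7 17 3 16] head=0 tail=0 count=4

Answer: 0 0 4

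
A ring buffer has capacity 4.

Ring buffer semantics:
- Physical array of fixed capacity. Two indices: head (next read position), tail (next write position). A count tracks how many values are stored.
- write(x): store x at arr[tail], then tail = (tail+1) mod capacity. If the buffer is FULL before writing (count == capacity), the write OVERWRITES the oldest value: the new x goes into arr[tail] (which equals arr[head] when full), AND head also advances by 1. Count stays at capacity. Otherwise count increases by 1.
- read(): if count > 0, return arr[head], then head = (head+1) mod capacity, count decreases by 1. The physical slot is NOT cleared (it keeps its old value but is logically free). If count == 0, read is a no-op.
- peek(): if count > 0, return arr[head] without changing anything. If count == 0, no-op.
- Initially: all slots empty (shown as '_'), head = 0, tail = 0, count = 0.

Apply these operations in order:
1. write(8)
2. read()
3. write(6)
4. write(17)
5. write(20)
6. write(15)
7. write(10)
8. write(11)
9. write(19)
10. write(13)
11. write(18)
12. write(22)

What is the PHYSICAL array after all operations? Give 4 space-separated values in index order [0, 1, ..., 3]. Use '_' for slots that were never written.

Answer: 13 18 22 19

Derivation:
After op 1 (write(8)): arr=[8 _ _ _] head=0 tail=1 count=1
After op 2 (read()): arr=[8 _ _ _] head=1 tail=1 count=0
After op 3 (write(6)): arr=[8 6 _ _] head=1 tail=2 count=1
After op 4 (write(17)): arr=[8 6 17 _] head=1 tail=3 count=2
After op 5 (write(20)): arr=[8 6 17 20] head=1 tail=0 count=3
After op 6 (write(15)): arr=[15 6 17 20] head=1 tail=1 count=4
After op 7 (write(10)): arr=[15 10 17 20] head=2 tail=2 count=4
After op 8 (write(11)): arr=[15 10 11 20] head=3 tail=3 count=4
After op 9 (write(19)): arr=[15 10 11 19] head=0 tail=0 count=4
After op 10 (write(13)): arr=[13 10 11 19] head=1 tail=1 count=4
After op 11 (write(18)): arr=[13 18 11 19] head=2 tail=2 count=4
After op 12 (write(22)): arr=[13 18 22 19] head=3 tail=3 count=4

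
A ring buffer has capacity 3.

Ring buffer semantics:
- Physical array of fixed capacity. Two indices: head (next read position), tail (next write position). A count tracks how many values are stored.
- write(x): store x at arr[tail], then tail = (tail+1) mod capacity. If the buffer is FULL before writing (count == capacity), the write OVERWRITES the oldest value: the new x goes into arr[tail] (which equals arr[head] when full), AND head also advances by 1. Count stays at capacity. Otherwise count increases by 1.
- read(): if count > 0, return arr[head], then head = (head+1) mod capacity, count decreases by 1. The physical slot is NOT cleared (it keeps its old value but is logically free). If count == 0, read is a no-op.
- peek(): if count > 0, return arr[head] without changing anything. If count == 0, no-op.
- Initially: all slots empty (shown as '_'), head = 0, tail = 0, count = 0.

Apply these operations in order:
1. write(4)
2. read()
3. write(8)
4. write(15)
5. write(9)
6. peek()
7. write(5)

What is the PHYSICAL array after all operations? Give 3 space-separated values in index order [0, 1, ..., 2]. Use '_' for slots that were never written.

After op 1 (write(4)): arr=[4 _ _] head=0 tail=1 count=1
After op 2 (read()): arr=[4 _ _] head=1 tail=1 count=0
After op 3 (write(8)): arr=[4 8 _] head=1 tail=2 count=1
After op 4 (write(15)): arr=[4 8 15] head=1 tail=0 count=2
After op 5 (write(9)): arr=[9 8 15] head=1 tail=1 count=3
After op 6 (peek()): arr=[9 8 15] head=1 tail=1 count=3
After op 7 (write(5)): arr=[9 5 15] head=2 tail=2 count=3

Answer: 9 5 15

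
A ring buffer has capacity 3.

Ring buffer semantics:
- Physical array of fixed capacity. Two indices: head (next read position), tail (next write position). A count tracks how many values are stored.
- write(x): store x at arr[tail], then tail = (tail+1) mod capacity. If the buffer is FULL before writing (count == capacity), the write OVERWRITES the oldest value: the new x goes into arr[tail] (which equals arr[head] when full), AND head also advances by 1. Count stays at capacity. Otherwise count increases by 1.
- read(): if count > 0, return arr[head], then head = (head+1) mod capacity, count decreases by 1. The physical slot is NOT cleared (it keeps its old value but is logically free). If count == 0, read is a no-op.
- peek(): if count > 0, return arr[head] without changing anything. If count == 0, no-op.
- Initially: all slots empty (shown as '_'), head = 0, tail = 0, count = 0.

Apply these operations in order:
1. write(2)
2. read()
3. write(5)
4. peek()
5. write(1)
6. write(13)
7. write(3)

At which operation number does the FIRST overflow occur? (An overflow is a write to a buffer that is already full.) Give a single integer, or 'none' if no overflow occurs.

Answer: 7

Derivation:
After op 1 (write(2)): arr=[2 _ _] head=0 tail=1 count=1
After op 2 (read()): arr=[2 _ _] head=1 tail=1 count=0
After op 3 (write(5)): arr=[2 5 _] head=1 tail=2 count=1
After op 4 (peek()): arr=[2 5 _] head=1 tail=2 count=1
After op 5 (write(1)): arr=[2 5 1] head=1 tail=0 count=2
After op 6 (write(13)): arr=[13 5 1] head=1 tail=1 count=3
After op 7 (write(3)): arr=[13 3 1] head=2 tail=2 count=3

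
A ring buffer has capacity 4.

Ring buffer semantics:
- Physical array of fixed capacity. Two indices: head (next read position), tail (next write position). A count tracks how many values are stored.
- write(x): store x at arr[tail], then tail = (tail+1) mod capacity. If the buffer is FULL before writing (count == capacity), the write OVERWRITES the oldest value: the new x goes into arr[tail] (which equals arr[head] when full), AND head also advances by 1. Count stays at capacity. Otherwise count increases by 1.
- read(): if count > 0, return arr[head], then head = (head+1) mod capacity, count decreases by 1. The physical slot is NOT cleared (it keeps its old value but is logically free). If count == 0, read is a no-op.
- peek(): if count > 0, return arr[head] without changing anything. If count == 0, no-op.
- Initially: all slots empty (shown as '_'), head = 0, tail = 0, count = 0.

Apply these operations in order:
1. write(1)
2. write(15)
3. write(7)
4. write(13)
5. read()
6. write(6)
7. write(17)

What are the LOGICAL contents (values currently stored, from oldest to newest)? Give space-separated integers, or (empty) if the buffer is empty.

After op 1 (write(1)): arr=[1 _ _ _] head=0 tail=1 count=1
After op 2 (write(15)): arr=[1 15 _ _] head=0 tail=2 count=2
After op 3 (write(7)): arr=[1 15 7 _] head=0 tail=3 count=3
After op 4 (write(13)): arr=[1 15 7 13] head=0 tail=0 count=4
After op 5 (read()): arr=[1 15 7 13] head=1 tail=0 count=3
After op 6 (write(6)): arr=[6 15 7 13] head=1 tail=1 count=4
After op 7 (write(17)): arr=[6 17 7 13] head=2 tail=2 count=4

Answer: 7 13 6 17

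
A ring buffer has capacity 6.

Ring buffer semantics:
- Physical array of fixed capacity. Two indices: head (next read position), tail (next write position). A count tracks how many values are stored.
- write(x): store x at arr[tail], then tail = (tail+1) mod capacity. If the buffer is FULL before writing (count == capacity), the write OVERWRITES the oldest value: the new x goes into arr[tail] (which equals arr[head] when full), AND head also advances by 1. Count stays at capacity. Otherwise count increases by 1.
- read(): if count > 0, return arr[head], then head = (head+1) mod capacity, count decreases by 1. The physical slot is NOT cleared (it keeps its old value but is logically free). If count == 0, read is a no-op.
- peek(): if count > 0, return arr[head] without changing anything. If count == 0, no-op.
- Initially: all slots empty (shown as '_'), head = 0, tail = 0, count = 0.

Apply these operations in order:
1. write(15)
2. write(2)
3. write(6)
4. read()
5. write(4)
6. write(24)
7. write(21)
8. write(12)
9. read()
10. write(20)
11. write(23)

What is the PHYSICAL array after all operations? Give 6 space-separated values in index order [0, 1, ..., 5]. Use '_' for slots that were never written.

Answer: 12 20 23 4 24 21

Derivation:
After op 1 (write(15)): arr=[15 _ _ _ _ _] head=0 tail=1 count=1
After op 2 (write(2)): arr=[15 2 _ _ _ _] head=0 tail=2 count=2
After op 3 (write(6)): arr=[15 2 6 _ _ _] head=0 tail=3 count=3
After op 4 (read()): arr=[15 2 6 _ _ _] head=1 tail=3 count=2
After op 5 (write(4)): arr=[15 2 6 4 _ _] head=1 tail=4 count=3
After op 6 (write(24)): arr=[15 2 6 4 24 _] head=1 tail=5 count=4
After op 7 (write(21)): arr=[15 2 6 4 24 21] head=1 tail=0 count=5
After op 8 (write(12)): arr=[12 2 6 4 24 21] head=1 tail=1 count=6
After op 9 (read()): arr=[12 2 6 4 24 21] head=2 tail=1 count=5
After op 10 (write(20)): arr=[12 20 6 4 24 21] head=2 tail=2 count=6
After op 11 (write(23)): arr=[12 20 23 4 24 21] head=3 tail=3 count=6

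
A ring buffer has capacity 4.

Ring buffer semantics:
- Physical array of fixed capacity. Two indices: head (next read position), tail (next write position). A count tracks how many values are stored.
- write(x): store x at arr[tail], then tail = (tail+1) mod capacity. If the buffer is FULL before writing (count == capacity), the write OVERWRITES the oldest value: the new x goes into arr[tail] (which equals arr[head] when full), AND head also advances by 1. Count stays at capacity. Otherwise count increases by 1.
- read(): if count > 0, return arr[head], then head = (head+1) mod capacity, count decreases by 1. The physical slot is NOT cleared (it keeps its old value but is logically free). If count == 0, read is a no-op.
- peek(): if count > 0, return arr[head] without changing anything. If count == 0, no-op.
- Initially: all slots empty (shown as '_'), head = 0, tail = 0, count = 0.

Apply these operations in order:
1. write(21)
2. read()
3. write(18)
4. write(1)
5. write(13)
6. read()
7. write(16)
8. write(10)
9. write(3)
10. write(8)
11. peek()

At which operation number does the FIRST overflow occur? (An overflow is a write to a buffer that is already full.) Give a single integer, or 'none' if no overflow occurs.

Answer: 9

Derivation:
After op 1 (write(21)): arr=[21 _ _ _] head=0 tail=1 count=1
After op 2 (read()): arr=[21 _ _ _] head=1 tail=1 count=0
After op 3 (write(18)): arr=[21 18 _ _] head=1 tail=2 count=1
After op 4 (write(1)): arr=[21 18 1 _] head=1 tail=3 count=2
After op 5 (write(13)): arr=[21 18 1 13] head=1 tail=0 count=3
After op 6 (read()): arr=[21 18 1 13] head=2 tail=0 count=2
After op 7 (write(16)): arr=[16 18 1 13] head=2 tail=1 count=3
After op 8 (write(10)): arr=[16 10 1 13] head=2 tail=2 count=4
After op 9 (write(3)): arr=[16 10 3 13] head=3 tail=3 count=4
After op 10 (write(8)): arr=[16 10 3 8] head=0 tail=0 count=4
After op 11 (peek()): arr=[16 10 3 8] head=0 tail=0 count=4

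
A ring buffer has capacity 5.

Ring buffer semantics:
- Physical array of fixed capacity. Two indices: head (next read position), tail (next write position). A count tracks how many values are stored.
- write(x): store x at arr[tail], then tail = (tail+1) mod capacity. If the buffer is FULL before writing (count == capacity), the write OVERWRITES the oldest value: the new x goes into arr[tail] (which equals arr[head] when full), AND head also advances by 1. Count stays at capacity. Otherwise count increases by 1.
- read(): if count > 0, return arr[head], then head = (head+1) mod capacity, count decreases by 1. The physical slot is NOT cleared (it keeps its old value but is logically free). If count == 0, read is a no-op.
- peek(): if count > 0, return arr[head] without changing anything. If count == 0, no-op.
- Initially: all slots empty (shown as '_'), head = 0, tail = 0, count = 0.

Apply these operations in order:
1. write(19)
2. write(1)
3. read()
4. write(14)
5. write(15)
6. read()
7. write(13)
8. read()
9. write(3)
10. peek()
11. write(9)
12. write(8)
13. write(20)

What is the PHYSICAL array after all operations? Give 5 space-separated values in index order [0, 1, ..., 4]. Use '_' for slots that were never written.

Answer: 3 9 8 20 13

Derivation:
After op 1 (write(19)): arr=[19 _ _ _ _] head=0 tail=1 count=1
After op 2 (write(1)): arr=[19 1 _ _ _] head=0 tail=2 count=2
After op 3 (read()): arr=[19 1 _ _ _] head=1 tail=2 count=1
After op 4 (write(14)): arr=[19 1 14 _ _] head=1 tail=3 count=2
After op 5 (write(15)): arr=[19 1 14 15 _] head=1 tail=4 count=3
After op 6 (read()): arr=[19 1 14 15 _] head=2 tail=4 count=2
After op 7 (write(13)): arr=[19 1 14 15 13] head=2 tail=0 count=3
After op 8 (read()): arr=[19 1 14 15 13] head=3 tail=0 count=2
After op 9 (write(3)): arr=[3 1 14 15 13] head=3 tail=1 count=3
After op 10 (peek()): arr=[3 1 14 15 13] head=3 tail=1 count=3
After op 11 (write(9)): arr=[3 9 14 15 13] head=3 tail=2 count=4
After op 12 (write(8)): arr=[3 9 8 15 13] head=3 tail=3 count=5
After op 13 (write(20)): arr=[3 9 8 20 13] head=4 tail=4 count=5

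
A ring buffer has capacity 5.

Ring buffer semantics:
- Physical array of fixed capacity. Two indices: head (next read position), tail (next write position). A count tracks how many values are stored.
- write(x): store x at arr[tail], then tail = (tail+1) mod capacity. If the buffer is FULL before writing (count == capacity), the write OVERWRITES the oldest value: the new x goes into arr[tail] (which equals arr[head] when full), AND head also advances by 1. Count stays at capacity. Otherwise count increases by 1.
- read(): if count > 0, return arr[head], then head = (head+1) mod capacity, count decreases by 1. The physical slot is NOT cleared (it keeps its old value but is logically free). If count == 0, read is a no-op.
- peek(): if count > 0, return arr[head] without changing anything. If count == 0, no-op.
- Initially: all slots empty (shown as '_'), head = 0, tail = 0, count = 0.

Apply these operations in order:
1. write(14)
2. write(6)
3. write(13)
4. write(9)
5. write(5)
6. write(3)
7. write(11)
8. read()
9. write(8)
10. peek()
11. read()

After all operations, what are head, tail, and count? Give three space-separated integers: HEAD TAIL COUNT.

After op 1 (write(14)): arr=[14 _ _ _ _] head=0 tail=1 count=1
After op 2 (write(6)): arr=[14 6 _ _ _] head=0 tail=2 count=2
After op 3 (write(13)): arr=[14 6 13 _ _] head=0 tail=3 count=3
After op 4 (write(9)): arr=[14 6 13 9 _] head=0 tail=4 count=4
After op 5 (write(5)): arr=[14 6 13 9 5] head=0 tail=0 count=5
After op 6 (write(3)): arr=[3 6 13 9 5] head=1 tail=1 count=5
After op 7 (write(11)): arr=[3 11 13 9 5] head=2 tail=2 count=5
After op 8 (read()): arr=[3 11 13 9 5] head=3 tail=2 count=4
After op 9 (write(8)): arr=[3 11 8 9 5] head=3 tail=3 count=5
After op 10 (peek()): arr=[3 11 8 9 5] head=3 tail=3 count=5
After op 11 (read()): arr=[3 11 8 9 5] head=4 tail=3 count=4

Answer: 4 3 4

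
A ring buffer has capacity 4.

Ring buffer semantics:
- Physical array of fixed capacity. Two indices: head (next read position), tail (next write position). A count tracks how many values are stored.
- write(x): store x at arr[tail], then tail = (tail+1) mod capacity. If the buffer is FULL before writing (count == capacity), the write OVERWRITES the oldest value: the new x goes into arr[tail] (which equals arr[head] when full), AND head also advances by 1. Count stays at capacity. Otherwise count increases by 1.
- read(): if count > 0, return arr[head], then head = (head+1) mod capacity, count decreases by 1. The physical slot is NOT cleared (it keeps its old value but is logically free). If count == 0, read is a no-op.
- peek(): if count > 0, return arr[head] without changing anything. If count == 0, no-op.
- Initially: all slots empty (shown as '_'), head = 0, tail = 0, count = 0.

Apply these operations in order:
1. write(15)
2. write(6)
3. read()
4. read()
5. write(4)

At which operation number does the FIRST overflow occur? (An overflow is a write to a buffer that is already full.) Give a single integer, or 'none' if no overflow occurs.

After op 1 (write(15)): arr=[15 _ _ _] head=0 tail=1 count=1
After op 2 (write(6)): arr=[15 6 _ _] head=0 tail=2 count=2
After op 3 (read()): arr=[15 6 _ _] head=1 tail=2 count=1
After op 4 (read()): arr=[15 6 _ _] head=2 tail=2 count=0
After op 5 (write(4)): arr=[15 6 4 _] head=2 tail=3 count=1

Answer: none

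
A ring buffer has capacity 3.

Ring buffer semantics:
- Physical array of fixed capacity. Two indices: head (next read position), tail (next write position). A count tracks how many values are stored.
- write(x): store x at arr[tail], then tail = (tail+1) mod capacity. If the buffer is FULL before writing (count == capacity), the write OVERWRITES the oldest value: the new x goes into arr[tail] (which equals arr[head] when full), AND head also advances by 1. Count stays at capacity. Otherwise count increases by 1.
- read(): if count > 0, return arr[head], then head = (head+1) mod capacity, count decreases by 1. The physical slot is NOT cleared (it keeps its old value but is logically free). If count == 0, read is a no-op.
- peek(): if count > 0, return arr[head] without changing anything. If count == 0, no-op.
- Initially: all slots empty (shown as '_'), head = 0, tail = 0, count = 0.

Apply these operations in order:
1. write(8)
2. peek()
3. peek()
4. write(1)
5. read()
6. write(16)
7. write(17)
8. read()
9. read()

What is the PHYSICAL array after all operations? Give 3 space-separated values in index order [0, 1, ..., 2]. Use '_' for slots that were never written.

After op 1 (write(8)): arr=[8 _ _] head=0 tail=1 count=1
After op 2 (peek()): arr=[8 _ _] head=0 tail=1 count=1
After op 3 (peek()): arr=[8 _ _] head=0 tail=1 count=1
After op 4 (write(1)): arr=[8 1 _] head=0 tail=2 count=2
After op 5 (read()): arr=[8 1 _] head=1 tail=2 count=1
After op 6 (write(16)): arr=[8 1 16] head=1 tail=0 count=2
After op 7 (write(17)): arr=[17 1 16] head=1 tail=1 count=3
After op 8 (read()): arr=[17 1 16] head=2 tail=1 count=2
After op 9 (read()): arr=[17 1 16] head=0 tail=1 count=1

Answer: 17 1 16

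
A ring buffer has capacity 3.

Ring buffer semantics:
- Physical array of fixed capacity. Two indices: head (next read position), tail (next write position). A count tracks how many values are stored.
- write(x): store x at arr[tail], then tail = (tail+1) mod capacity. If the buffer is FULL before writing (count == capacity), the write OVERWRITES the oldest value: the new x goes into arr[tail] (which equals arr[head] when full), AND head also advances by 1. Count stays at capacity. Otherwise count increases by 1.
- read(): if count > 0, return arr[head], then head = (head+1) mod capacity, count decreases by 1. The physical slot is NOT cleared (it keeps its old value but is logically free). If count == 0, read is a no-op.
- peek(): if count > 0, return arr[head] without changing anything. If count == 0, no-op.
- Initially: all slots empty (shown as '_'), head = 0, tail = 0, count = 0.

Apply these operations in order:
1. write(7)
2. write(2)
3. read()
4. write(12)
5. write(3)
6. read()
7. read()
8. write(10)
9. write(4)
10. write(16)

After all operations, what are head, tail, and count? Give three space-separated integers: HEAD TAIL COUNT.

Answer: 1 1 3

Derivation:
After op 1 (write(7)): arr=[7 _ _] head=0 tail=1 count=1
After op 2 (write(2)): arr=[7 2 _] head=0 tail=2 count=2
After op 3 (read()): arr=[7 2 _] head=1 tail=2 count=1
After op 4 (write(12)): arr=[7 2 12] head=1 tail=0 count=2
After op 5 (write(3)): arr=[3 2 12] head=1 tail=1 count=3
After op 6 (read()): arr=[3 2 12] head=2 tail=1 count=2
After op 7 (read()): arr=[3 2 12] head=0 tail=1 count=1
After op 8 (write(10)): arr=[3 10 12] head=0 tail=2 count=2
After op 9 (write(4)): arr=[3 10 4] head=0 tail=0 count=3
After op 10 (write(16)): arr=[16 10 4] head=1 tail=1 count=3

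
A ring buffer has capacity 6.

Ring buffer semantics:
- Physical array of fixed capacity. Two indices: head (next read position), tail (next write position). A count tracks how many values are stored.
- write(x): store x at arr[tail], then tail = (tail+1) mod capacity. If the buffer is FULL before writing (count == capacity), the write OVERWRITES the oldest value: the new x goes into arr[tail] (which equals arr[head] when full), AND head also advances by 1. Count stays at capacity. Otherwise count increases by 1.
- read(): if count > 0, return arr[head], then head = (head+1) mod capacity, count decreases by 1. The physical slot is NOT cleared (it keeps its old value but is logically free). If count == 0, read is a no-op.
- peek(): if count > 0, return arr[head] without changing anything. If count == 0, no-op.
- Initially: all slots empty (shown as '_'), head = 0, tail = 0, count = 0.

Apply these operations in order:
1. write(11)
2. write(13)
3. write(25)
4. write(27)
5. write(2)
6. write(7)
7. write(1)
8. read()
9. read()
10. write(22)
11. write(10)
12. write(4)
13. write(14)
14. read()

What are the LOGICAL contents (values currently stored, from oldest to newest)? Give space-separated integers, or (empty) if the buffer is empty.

After op 1 (write(11)): arr=[11 _ _ _ _ _] head=0 tail=1 count=1
After op 2 (write(13)): arr=[11 13 _ _ _ _] head=0 tail=2 count=2
After op 3 (write(25)): arr=[11 13 25 _ _ _] head=0 tail=3 count=3
After op 4 (write(27)): arr=[11 13 25 27 _ _] head=0 tail=4 count=4
After op 5 (write(2)): arr=[11 13 25 27 2 _] head=0 tail=5 count=5
After op 6 (write(7)): arr=[11 13 25 27 2 7] head=0 tail=0 count=6
After op 7 (write(1)): arr=[1 13 25 27 2 7] head=1 tail=1 count=6
After op 8 (read()): arr=[1 13 25 27 2 7] head=2 tail=1 count=5
After op 9 (read()): arr=[1 13 25 27 2 7] head=3 tail=1 count=4
After op 10 (write(22)): arr=[1 22 25 27 2 7] head=3 tail=2 count=5
After op 11 (write(10)): arr=[1 22 10 27 2 7] head=3 tail=3 count=6
After op 12 (write(4)): arr=[1 22 10 4 2 7] head=4 tail=4 count=6
After op 13 (write(14)): arr=[1 22 10 4 14 7] head=5 tail=5 count=6
After op 14 (read()): arr=[1 22 10 4 14 7] head=0 tail=5 count=5

Answer: 1 22 10 4 14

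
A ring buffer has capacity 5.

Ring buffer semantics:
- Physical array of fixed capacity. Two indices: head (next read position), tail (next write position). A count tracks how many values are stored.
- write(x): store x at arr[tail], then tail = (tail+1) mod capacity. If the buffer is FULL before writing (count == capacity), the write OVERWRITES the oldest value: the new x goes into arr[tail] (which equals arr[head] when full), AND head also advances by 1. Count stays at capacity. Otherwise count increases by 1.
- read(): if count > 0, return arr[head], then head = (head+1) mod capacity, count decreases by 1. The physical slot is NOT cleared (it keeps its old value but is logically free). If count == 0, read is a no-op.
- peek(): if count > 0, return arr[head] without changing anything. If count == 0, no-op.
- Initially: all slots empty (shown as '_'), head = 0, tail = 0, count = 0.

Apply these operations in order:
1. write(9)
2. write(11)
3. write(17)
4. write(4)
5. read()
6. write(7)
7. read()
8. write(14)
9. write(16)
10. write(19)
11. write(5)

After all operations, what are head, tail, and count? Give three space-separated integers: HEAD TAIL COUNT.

After op 1 (write(9)): arr=[9 _ _ _ _] head=0 tail=1 count=1
After op 2 (write(11)): arr=[9 11 _ _ _] head=0 tail=2 count=2
After op 3 (write(17)): arr=[9 11 17 _ _] head=0 tail=3 count=3
After op 4 (write(4)): arr=[9 11 17 4 _] head=0 tail=4 count=4
After op 5 (read()): arr=[9 11 17 4 _] head=1 tail=4 count=3
After op 6 (write(7)): arr=[9 11 17 4 7] head=1 tail=0 count=4
After op 7 (read()): arr=[9 11 17 4 7] head=2 tail=0 count=3
After op 8 (write(14)): arr=[14 11 17 4 7] head=2 tail=1 count=4
After op 9 (write(16)): arr=[14 16 17 4 7] head=2 tail=2 count=5
After op 10 (write(19)): arr=[14 16 19 4 7] head=3 tail=3 count=5
After op 11 (write(5)): arr=[14 16 19 5 7] head=4 tail=4 count=5

Answer: 4 4 5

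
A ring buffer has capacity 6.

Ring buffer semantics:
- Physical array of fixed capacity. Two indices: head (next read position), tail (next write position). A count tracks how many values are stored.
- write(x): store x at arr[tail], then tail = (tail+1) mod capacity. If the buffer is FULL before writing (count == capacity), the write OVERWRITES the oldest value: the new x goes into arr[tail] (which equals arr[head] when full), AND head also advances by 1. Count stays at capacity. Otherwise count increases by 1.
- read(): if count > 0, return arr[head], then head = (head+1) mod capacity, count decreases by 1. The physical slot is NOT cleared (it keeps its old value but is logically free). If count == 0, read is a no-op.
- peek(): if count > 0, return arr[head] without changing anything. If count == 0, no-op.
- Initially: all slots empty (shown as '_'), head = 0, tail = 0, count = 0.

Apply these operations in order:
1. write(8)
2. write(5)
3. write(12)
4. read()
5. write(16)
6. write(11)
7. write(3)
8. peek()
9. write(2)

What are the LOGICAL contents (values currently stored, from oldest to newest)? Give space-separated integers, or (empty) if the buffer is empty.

After op 1 (write(8)): arr=[8 _ _ _ _ _] head=0 tail=1 count=1
After op 2 (write(5)): arr=[8 5 _ _ _ _] head=0 tail=2 count=2
After op 3 (write(12)): arr=[8 5 12 _ _ _] head=0 tail=3 count=3
After op 4 (read()): arr=[8 5 12 _ _ _] head=1 tail=3 count=2
After op 5 (write(16)): arr=[8 5 12 16 _ _] head=1 tail=4 count=3
After op 6 (write(11)): arr=[8 5 12 16 11 _] head=1 tail=5 count=4
After op 7 (write(3)): arr=[8 5 12 16 11 3] head=1 tail=0 count=5
After op 8 (peek()): arr=[8 5 12 16 11 3] head=1 tail=0 count=5
After op 9 (write(2)): arr=[2 5 12 16 11 3] head=1 tail=1 count=6

Answer: 5 12 16 11 3 2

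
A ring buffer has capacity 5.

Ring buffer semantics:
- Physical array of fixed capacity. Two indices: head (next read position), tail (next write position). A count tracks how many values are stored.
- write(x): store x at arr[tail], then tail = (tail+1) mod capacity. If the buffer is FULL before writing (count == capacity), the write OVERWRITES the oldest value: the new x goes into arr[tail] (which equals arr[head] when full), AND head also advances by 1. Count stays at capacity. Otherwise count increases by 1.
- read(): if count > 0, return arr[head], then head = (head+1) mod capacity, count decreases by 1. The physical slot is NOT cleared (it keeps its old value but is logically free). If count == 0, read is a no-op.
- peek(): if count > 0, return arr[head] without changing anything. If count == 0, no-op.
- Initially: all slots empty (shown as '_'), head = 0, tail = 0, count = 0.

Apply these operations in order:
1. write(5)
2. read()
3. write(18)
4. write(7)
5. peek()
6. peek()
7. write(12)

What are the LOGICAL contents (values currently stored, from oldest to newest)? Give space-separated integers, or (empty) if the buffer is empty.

Answer: 18 7 12

Derivation:
After op 1 (write(5)): arr=[5 _ _ _ _] head=0 tail=1 count=1
After op 2 (read()): arr=[5 _ _ _ _] head=1 tail=1 count=0
After op 3 (write(18)): arr=[5 18 _ _ _] head=1 tail=2 count=1
After op 4 (write(7)): arr=[5 18 7 _ _] head=1 tail=3 count=2
After op 5 (peek()): arr=[5 18 7 _ _] head=1 tail=3 count=2
After op 6 (peek()): arr=[5 18 7 _ _] head=1 tail=3 count=2
After op 7 (write(12)): arr=[5 18 7 12 _] head=1 tail=4 count=3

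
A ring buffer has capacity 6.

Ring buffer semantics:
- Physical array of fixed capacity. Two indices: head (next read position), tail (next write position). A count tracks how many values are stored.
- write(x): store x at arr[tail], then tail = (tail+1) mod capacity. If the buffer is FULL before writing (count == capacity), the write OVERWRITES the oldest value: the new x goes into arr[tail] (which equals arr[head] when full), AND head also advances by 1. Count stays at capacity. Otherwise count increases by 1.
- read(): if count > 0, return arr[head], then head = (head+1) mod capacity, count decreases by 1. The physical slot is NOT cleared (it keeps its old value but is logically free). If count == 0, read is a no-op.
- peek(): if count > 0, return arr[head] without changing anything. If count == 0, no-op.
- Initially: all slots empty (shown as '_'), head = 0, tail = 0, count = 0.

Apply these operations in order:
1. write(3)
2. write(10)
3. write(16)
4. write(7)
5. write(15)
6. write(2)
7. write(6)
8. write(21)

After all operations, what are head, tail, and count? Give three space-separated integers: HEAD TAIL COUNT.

Answer: 2 2 6

Derivation:
After op 1 (write(3)): arr=[3 _ _ _ _ _] head=0 tail=1 count=1
After op 2 (write(10)): arr=[3 10 _ _ _ _] head=0 tail=2 count=2
After op 3 (write(16)): arr=[3 10 16 _ _ _] head=0 tail=3 count=3
After op 4 (write(7)): arr=[3 10 16 7 _ _] head=0 tail=4 count=4
After op 5 (write(15)): arr=[3 10 16 7 15 _] head=0 tail=5 count=5
After op 6 (write(2)): arr=[3 10 16 7 15 2] head=0 tail=0 count=6
After op 7 (write(6)): arr=[6 10 16 7 15 2] head=1 tail=1 count=6
After op 8 (write(21)): arr=[6 21 16 7 15 2] head=2 tail=2 count=6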